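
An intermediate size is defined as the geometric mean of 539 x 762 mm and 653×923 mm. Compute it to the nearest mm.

Short side: √(539 · 653) = √351967 ≈ 593.3 → 593 mm
Long side: √(762 · 923) = √703326 ≈ 838.6 → 839 mm

593 × 839 mm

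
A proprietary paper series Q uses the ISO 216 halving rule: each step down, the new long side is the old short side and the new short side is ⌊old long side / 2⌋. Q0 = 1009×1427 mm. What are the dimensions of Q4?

Q1: ⌊1427/2⌋ × 1009 = 713 × 1009 mm
Q2: ⌊1009/2⌋ × 713 = 504 × 713 mm
Q3: ⌊713/2⌋ × 504 = 356 × 504 mm
Q4: ⌊504/2⌋ × 356 = 252 × 356 mm

252 × 356 mm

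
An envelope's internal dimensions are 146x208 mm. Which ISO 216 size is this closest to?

A5 (148 × 210 mm)

Aspect ratio 208/146 ≈ 1.425 — close to the ISO √2 ≈ 1.414.
In the A-series (A0 area = 1 m²): A5 = 148 × 210 mm.
Off by 4 mm total — nearest standard size.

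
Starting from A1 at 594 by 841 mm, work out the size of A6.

A2: ⌊841/2⌋ × 594 = 420 × 594 mm
A3: ⌊594/2⌋ × 420 = 297 × 420 mm
A4: ⌊420/2⌋ × 297 = 210 × 297 mm
A5: ⌊297/2⌋ × 210 = 148 × 210 mm
A6: ⌊210/2⌋ × 148 = 105 × 148 mm

105 × 148 mm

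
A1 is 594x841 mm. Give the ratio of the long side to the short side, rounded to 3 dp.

841 / 594 = 1.416
ISO 216 targets √2 ≈ 1.414; the +0.002 deviation is from mm rounding.

1.416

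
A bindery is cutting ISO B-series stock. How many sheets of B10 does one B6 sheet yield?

16

Each ISO step halves the sheet: 1 × B6 → 2 × B7 → 4 × B8 → 8 × B9 → …
From B6 to B10 is 4 halving steps: 2^4 = 16.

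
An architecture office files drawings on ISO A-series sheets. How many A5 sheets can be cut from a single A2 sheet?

A2 = 420 × 594 mm; A5 = 148 × 210 mm.
Each halving step doubles the count; 3 steps from A2 to A5.
2^3 = 8.

8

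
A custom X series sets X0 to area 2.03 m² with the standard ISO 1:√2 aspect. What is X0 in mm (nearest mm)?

1198 × 1694 mm

Let the short side be w mm. Then w · w√2 = 2.03 m² = 2,030,000 mm².
w² = 2,030,000/√2, so w ≈ 1198.1 mm; long side = w√2 ≈ 1694.4 mm.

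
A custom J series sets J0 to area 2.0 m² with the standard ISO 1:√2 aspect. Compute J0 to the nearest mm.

Let the short side be w mm. Then w · w√2 = 2.0 m² = 2,000,000 mm².
w² = 2,000,000/√2, so w ≈ 1189.2 mm; long side = w√2 ≈ 1681.8 mm.

1189 × 1682 mm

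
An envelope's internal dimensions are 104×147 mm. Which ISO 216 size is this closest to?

A6 (105 × 148 mm)

Aspect ratio 147/104 ≈ 1.413 — close to the ISO √2 ≈ 1.414.
In the A-series (A0 area = 1 m²): A6 = 105 × 148 mm.
Off by 2 mm total — nearest standard size.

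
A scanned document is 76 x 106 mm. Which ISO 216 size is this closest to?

Aspect ratio 106/76 ≈ 1.395 (ISO target is √2 ≈ 1.414).
In the A-series (A0 area = 1 m²): A7 = 74 × 105 mm.
Off by 3 mm total — nearest standard size.

A7 (74 × 105 mm)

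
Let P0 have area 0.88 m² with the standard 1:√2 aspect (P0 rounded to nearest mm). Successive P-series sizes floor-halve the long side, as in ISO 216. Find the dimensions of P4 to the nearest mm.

Let P0's short side be w mm. w · w√2 = 0.88 m² = 880,000 mm², so w ≈ 788.8 mm and w√2 ≈ 1115.6 mm → P0 = 789 × 1116 mm.
P1: ⌊1116/2⌋ × 789 = 558 × 789 mm
P2: ⌊789/2⌋ × 558 = 394 × 558 mm
P3: ⌊558/2⌋ × 394 = 279 × 394 mm
P4: ⌊394/2⌋ × 279 = 197 × 279 mm

197 × 279 mm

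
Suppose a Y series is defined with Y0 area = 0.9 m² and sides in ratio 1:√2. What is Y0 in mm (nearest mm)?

Let the short side be w mm. Then w · w√2 = 0.9 m² = 900,000 mm².
w² = 900,000/√2, so w ≈ 797.7 mm; long side = w√2 ≈ 1128.2 mm.

798 × 1128 mm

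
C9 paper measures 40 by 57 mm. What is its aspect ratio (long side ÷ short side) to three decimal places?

57 / 40 = 1.425
ISO 216 targets √2 ≈ 1.414; the +0.011 deviation is from mm rounding.

1.425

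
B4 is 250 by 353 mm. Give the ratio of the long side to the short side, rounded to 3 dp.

353 / 250 = 1.412
ISO 216 targets √2 ≈ 1.414; the -0.002 deviation is from mm rounding.

1.412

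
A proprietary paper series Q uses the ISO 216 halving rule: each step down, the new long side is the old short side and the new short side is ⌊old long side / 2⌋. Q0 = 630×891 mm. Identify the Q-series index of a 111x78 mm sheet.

Q6

Q0: 630 × 891 mm
Q1: 445 × 630 mm
Q2: 315 × 445 mm
Q3: 222 × 315 mm
Q4: 157 × 222 mm
Q5: 111 × 157 mm
Q6: 78 × 111 mm
Q7: 55 × 78 mm
→ matches Q6.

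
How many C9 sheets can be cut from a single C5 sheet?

16

Each ISO step halves the sheet: 1 × C5 → 2 × C6 → 4 × C7 → 8 × C8 → …
From C5 to C9 is 4 halving steps: 2^4 = 16.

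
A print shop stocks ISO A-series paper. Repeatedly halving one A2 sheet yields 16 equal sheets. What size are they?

16 = 2^4, so 4 halving steps.
A2 → A3 → … → A6 after 4 steps.

A6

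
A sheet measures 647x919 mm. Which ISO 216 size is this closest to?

Aspect ratio 919/647 ≈ 1.420 — close to the ISO √2 ≈ 1.414.
In the C-series (envelope sizes, between A and B): C1 = 648 × 917 mm.
Off by 3 mm total — nearest standard size.

C1 (648 × 917 mm)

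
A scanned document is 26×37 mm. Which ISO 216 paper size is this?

Aspect ratio 37/26 ≈ 1.423 — close to the ISO √2 ≈ 1.414.
In the A-series (A0 area = 1 m²): A10 = 26 × 37 mm.

A10 (26 × 37 mm)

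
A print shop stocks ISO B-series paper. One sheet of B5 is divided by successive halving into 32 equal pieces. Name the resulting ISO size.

32 = 2^5, so 5 halving steps.
B5 → B6 → … → B10 after 5 steps.

B10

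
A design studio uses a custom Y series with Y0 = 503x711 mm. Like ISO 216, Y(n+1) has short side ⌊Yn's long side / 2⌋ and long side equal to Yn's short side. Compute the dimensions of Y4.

Y1: ⌊711/2⌋ × 503 = 355 × 503 mm
Y2: ⌊503/2⌋ × 355 = 251 × 355 mm
Y3: ⌊355/2⌋ × 251 = 177 × 251 mm
Y4: ⌊251/2⌋ × 177 = 125 × 177 mm

125 × 177 mm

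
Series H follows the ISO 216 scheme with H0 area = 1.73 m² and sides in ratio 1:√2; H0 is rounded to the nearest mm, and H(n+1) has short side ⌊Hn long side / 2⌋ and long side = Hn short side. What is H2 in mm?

553 × 782 mm

Let H0's short side be w mm. w · w√2 = 1.73 m² = 1,730,000 mm², so w ≈ 1106.0 mm and w√2 ≈ 1564.2 mm → H0 = 1106 × 1564 mm.
H1: ⌊1564/2⌋ × 1106 = 782 × 1106 mm
H2: ⌊1106/2⌋ × 782 = 553 × 782 mm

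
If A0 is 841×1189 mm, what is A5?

148 × 210 mm

A1: ⌊1189/2⌋ × 841 = 594 × 841 mm
A2: ⌊841/2⌋ × 594 = 420 × 594 mm
A3: ⌊594/2⌋ × 420 = 297 × 420 mm
A4: ⌊420/2⌋ × 297 = 210 × 297 mm
A5: ⌊297/2⌋ × 210 = 148 × 210 mm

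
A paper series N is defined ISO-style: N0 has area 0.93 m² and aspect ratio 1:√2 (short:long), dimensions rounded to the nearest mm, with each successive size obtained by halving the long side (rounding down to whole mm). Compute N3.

Let N0's short side be w mm. w · w√2 = 0.93 m² = 930,000 mm², so w ≈ 810.9 mm and w√2 ≈ 1146.8 mm → N0 = 811 × 1147 mm.
N1: ⌊1147/2⌋ × 811 = 573 × 811 mm
N2: ⌊811/2⌋ × 573 = 405 × 573 mm
N3: ⌊573/2⌋ × 405 = 286 × 405 mm

286 × 405 mm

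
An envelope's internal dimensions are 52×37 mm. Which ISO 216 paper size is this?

Aspect ratio 52/37 ≈ 1.405 — close to the ISO √2 ≈ 1.414.
In the A-series (A0 area = 1 m²): A9 = 37 × 52 mm.

A9 (37 × 52 mm)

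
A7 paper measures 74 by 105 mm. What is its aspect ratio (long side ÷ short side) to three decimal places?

105 / 74 = 1.419
ISO 216 targets √2 ≈ 1.414; the +0.005 deviation is from mm rounding.

1.419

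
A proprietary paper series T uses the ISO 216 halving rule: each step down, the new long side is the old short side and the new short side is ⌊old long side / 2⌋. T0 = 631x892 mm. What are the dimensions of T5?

T1 = 446 × 631 mm (from T0 by 1 halving).
T2: ⌊631/2⌋ × 446 = 315 × 446 mm
T3: ⌊446/2⌋ × 315 = 223 × 315 mm
T4: ⌊315/2⌋ × 223 = 157 × 223 mm
T5: ⌊223/2⌋ × 157 = 111 × 157 mm

111 × 157 mm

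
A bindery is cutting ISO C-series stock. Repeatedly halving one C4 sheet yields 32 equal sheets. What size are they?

C9

32 = 2^5, so 5 halving steps.
C4 → C5 → … → C9 after 5 steps.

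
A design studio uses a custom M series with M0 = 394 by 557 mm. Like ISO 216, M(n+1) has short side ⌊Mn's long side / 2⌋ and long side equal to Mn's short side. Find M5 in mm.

M1: ⌊557/2⌋ × 394 = 278 × 394 mm
M2: ⌊394/2⌋ × 278 = 197 × 278 mm
M3: ⌊278/2⌋ × 197 = 139 × 197 mm
M4: ⌊197/2⌋ × 139 = 98 × 139 mm
M5: ⌊139/2⌋ × 98 = 69 × 98 mm

69 × 98 mm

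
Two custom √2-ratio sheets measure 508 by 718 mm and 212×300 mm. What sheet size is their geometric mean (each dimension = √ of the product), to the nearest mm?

Short side: √(508 · 212) = √107696 ≈ 328.2 → 328 mm
Long side: √(718 · 300) = √215400 ≈ 464.1 → 464 mm

328 × 464 mm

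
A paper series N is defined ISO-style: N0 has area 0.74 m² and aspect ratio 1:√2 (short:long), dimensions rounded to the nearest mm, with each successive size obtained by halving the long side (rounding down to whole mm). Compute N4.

Let N0's short side be w mm. w · w√2 = 0.74 m² = 740,000 mm², so w ≈ 723.4 mm and w√2 ≈ 1023.0 mm → N0 = 723 × 1023 mm.
N1: ⌊1023/2⌋ × 723 = 511 × 723 mm
N2: ⌊723/2⌋ × 511 = 361 × 511 mm
N3: ⌊511/2⌋ × 361 = 255 × 361 mm
N4: ⌊361/2⌋ × 255 = 180 × 255 mm

180 × 255 mm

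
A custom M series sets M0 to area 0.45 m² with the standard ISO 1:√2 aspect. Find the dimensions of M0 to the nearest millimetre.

564 × 798 mm

Let the short side be w mm. Then w · w√2 = 0.45 m² = 450,000 mm².
w² = 450,000/√2, so w ≈ 564.1 mm; long side = w√2 ≈ 797.7 mm.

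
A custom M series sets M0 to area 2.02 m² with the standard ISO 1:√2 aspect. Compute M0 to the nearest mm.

1195 × 1690 mm

Let the short side be w mm. Then w · w√2 = 2.02 m² = 2,020,000 mm².
w² = 2,020,000/√2, so w ≈ 1195.1 mm; long side = w√2 ≈ 1690.2 mm.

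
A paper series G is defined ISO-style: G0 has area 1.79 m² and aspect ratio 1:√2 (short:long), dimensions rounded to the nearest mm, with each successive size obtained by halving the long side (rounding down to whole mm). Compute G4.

281 × 397 mm

Let G0's short side be w mm. w · w√2 = 1.79 m² = 1,790,000 mm², so w ≈ 1125.0 mm and w√2 ≈ 1591.1 mm → G0 = 1125 × 1591 mm.
G1: ⌊1591/2⌋ × 1125 = 795 × 1125 mm
G2: ⌊1125/2⌋ × 795 = 562 × 795 mm
G3: ⌊795/2⌋ × 562 = 397 × 562 mm
G4: ⌊562/2⌋ × 397 = 281 × 397 mm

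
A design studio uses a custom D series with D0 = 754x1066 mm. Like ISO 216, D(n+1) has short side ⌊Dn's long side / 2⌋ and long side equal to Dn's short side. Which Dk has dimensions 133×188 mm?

D5

D0: 754 × 1066 mm
D1: 533 × 754 mm
D2: 377 × 533 mm
D3: 266 × 377 mm
D4: 188 × 266 mm
D5: 133 × 188 mm
D6: 94 × 133 mm
→ matches D5.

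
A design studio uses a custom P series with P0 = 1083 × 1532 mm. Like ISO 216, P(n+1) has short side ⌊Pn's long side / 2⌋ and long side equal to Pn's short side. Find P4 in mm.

270 × 383 mm

P1: ⌊1532/2⌋ × 1083 = 766 × 1083 mm
P2: ⌊1083/2⌋ × 766 = 541 × 766 mm
P3: ⌊766/2⌋ × 541 = 383 × 541 mm
P4: ⌊541/2⌋ × 383 = 270 × 383 mm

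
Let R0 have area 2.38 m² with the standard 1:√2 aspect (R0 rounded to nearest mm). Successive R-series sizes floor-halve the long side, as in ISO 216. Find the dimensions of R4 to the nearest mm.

Let R0's short side be w mm. w · w√2 = 2.38 m² = 2,380,000 mm², so w ≈ 1297.3 mm and w√2 ≈ 1834.6 mm → R0 = 1297 × 1835 mm.
R1: ⌊1835/2⌋ × 1297 = 917 × 1297 mm
R2: ⌊1297/2⌋ × 917 = 648 × 917 mm
R3: ⌊917/2⌋ × 648 = 458 × 648 mm
R4: ⌊648/2⌋ × 458 = 324 × 458 mm

324 × 458 mm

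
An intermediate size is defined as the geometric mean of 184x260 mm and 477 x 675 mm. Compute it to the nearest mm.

296 × 419 mm

Short side: √(184 · 477) = √87768 ≈ 296.3 → 296 mm
Long side: √(260 · 675) = √175500 ≈ 418.9 → 419 mm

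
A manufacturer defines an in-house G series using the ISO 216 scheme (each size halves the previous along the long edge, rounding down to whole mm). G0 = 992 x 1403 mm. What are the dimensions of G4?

G1: ⌊1403/2⌋ × 992 = 701 × 992 mm
G2: ⌊992/2⌋ × 701 = 496 × 701 mm
G3: ⌊701/2⌋ × 496 = 350 × 496 mm
G4: ⌊496/2⌋ × 350 = 248 × 350 mm

248 × 350 mm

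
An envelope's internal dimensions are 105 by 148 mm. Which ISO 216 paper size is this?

Aspect ratio 148/105 ≈ 1.410 — close to the ISO √2 ≈ 1.414.
In the A-series (A0 area = 1 m²): A6 = 105 × 148 mm.

A6 (105 × 148 mm)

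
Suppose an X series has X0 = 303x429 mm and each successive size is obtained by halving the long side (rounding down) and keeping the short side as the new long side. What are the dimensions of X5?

X1 = 214 × 303 mm (from X0 by 1 halving).
X2: ⌊303/2⌋ × 214 = 151 × 214 mm
X3: ⌊214/2⌋ × 151 = 107 × 151 mm
X4: ⌊151/2⌋ × 107 = 75 × 107 mm
X5: ⌊107/2⌋ × 75 = 53 × 75 mm

53 × 75 mm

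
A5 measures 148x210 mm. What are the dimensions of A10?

26 × 37 mm

A6: ⌊210/2⌋ × 148 = 105 × 148 mm
A7: ⌊148/2⌋ × 105 = 74 × 105 mm
A8: ⌊105/2⌋ × 74 = 52 × 74 mm
A9: ⌊74/2⌋ × 52 = 37 × 52 mm
A10: ⌊52/2⌋ × 37 = 26 × 37 mm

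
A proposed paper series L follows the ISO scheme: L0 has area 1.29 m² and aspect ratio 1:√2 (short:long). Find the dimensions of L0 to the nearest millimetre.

Let the short side be w mm. Then w · w√2 = 1.29 m² = 1,290,000 mm².
w² = 1,290,000/√2, so w ≈ 955.1 mm; long side = w√2 ≈ 1350.7 mm.

955 × 1351 mm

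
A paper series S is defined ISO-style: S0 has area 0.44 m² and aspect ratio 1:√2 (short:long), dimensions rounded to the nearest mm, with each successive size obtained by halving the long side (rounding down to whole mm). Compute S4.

139 × 197 mm

Let S0's short side be w mm. w · w√2 = 0.44 m² = 440,000 mm², so w ≈ 557.8 mm and w√2 ≈ 788.8 mm → S0 = 558 × 789 mm.
S1: ⌊789/2⌋ × 558 = 394 × 558 mm
S2: ⌊558/2⌋ × 394 = 279 × 394 mm
S3: ⌊394/2⌋ × 279 = 197 × 279 mm
S4: ⌊279/2⌋ × 197 = 139 × 197 mm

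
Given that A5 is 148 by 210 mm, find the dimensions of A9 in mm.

A6: ⌊210/2⌋ × 148 = 105 × 148 mm
A7: ⌊148/2⌋ × 105 = 74 × 105 mm
A8: ⌊105/2⌋ × 74 = 52 × 74 mm
A9: ⌊74/2⌋ × 52 = 37 × 52 mm

37 × 52 mm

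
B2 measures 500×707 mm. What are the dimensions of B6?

B3: ⌊707/2⌋ × 500 = 353 × 500 mm
B4: ⌊500/2⌋ × 353 = 250 × 353 mm
B5: ⌊353/2⌋ × 250 = 176 × 250 mm
B6: ⌊250/2⌋ × 176 = 125 × 176 mm

125 × 176 mm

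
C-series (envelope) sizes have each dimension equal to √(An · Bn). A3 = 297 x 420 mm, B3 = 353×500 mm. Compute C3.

324 × 458 mm

Short side: √(297 · 353) = √104841 ≈ 323.8 → 324 mm
Long side: √(420 · 500) = √210000 ≈ 458.3 → 458 mm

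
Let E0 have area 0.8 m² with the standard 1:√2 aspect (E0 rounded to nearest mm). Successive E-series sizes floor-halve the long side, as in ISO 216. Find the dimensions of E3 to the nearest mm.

Let E0's short side be w mm. w · w√2 = 0.8 m² = 800,000 mm², so w ≈ 752.1 mm and w√2 ≈ 1063.7 mm → E0 = 752 × 1064 mm.
E1: ⌊1064/2⌋ × 752 = 532 × 752 mm
E2: ⌊752/2⌋ × 532 = 376 × 532 mm
E3: ⌊532/2⌋ × 376 = 266 × 376 mm

266 × 376 mm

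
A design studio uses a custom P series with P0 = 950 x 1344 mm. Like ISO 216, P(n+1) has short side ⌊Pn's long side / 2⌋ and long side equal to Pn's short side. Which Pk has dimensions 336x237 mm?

P4

P0: 950 × 1344 mm
P1: 672 × 950 mm
P2: 475 × 672 mm
P3: 336 × 475 mm
P4: 237 × 336 mm
P5: 168 × 237 mm
→ matches P4.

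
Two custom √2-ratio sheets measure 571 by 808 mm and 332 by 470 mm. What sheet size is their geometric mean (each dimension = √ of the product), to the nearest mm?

435 × 616 mm

Short side: √(571 · 332) = √189572 ≈ 435.4 → 435 mm
Long side: √(808 · 470) = √379760 ≈ 616.2 → 616 mm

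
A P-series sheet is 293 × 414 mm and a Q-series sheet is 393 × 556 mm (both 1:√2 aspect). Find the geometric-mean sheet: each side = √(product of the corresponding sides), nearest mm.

Short side: √(293 · 393) = √115149 ≈ 339.3 → 339 mm
Long side: √(414 · 556) = √230184 ≈ 479.8 → 480 mm

339 × 480 mm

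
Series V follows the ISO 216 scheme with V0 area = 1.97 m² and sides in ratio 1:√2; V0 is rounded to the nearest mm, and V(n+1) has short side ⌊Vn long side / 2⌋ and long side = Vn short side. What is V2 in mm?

590 × 834 mm

Let V0's short side be w mm. w · w√2 = 1.97 m² = 1,970,000 mm², so w ≈ 1180.3 mm and w√2 ≈ 1669.1 mm → V0 = 1180 × 1669 mm.
V1: ⌊1669/2⌋ × 1180 = 834 × 1180 mm
V2: ⌊1180/2⌋ × 834 = 590 × 834 mm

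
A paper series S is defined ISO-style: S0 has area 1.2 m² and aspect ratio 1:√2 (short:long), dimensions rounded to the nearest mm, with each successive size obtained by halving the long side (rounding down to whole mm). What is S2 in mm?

460 × 651 mm

Let S0's short side be w mm. w · w√2 = 1.2 m² = 1,200,000 mm², so w ≈ 921.2 mm and w√2 ≈ 1302.7 mm → S0 = 921 × 1303 mm.
S1: ⌊1303/2⌋ × 921 = 651 × 921 mm
S2: ⌊921/2⌋ × 651 = 460 × 651 mm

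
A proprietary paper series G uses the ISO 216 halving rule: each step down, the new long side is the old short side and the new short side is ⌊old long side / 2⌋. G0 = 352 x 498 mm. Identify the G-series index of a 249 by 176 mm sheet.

G0: 352 × 498 mm
G1: 249 × 352 mm
G2: 176 × 249 mm
G3: 124 × 176 mm
→ matches G2.

G2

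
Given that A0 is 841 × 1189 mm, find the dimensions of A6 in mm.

105 × 148 mm

A1: ⌊1189/2⌋ × 841 = 594 × 841 mm
A2: ⌊841/2⌋ × 594 = 420 × 594 mm
A3: ⌊594/2⌋ × 420 = 297 × 420 mm
A4: ⌊420/2⌋ × 297 = 210 × 297 mm
A5: ⌊297/2⌋ × 210 = 148 × 210 mm
A6: ⌊210/2⌋ × 148 = 105 × 148 mm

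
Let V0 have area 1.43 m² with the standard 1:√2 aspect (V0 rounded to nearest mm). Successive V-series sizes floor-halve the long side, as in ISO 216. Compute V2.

503 × 711 mm

Let V0's short side be w mm. w · w√2 = 1.43 m² = 1,430,000 mm², so w ≈ 1005.6 mm and w√2 ≈ 1422.1 mm → V0 = 1006 × 1422 mm.
V1: ⌊1422/2⌋ × 1006 = 711 × 1006 mm
V2: ⌊1006/2⌋ × 711 = 503 × 711 mm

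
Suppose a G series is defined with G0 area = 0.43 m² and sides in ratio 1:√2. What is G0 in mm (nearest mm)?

551 × 780 mm

Let the short side be w mm. Then w · w√2 = 0.43 m² = 430,000 mm².
w² = 430,000/√2, so w ≈ 551.4 mm; long side = w√2 ≈ 779.8 mm.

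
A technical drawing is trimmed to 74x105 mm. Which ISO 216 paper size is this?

A7 (74 × 105 mm)

Aspect ratio 105/74 ≈ 1.419 — close to the ISO √2 ≈ 1.414.
In the A-series (A0 area = 1 m²): A7 = 74 × 105 mm.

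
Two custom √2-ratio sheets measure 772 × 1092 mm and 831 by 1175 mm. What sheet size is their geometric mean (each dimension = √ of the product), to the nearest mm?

Short side: √(772 · 831) = √641532 ≈ 801.0 → 801 mm
Long side: √(1092 · 1175) = √1283100 ≈ 1132.7 → 1133 mm

801 × 1133 mm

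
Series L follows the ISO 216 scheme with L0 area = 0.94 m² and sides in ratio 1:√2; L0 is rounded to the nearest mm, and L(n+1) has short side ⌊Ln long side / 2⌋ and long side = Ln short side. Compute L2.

407 × 576 mm

Let L0's short side be w mm. w · w√2 = 0.94 m² = 940,000 mm², so w ≈ 815.3 mm and w√2 ≈ 1153.0 mm → L0 = 815 × 1153 mm.
L1: ⌊1153/2⌋ × 815 = 576 × 815 mm
L2: ⌊815/2⌋ × 576 = 407 × 576 mm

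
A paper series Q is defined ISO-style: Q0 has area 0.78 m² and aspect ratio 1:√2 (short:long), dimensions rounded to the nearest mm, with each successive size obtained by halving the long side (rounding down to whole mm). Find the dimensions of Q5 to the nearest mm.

Let Q0's short side be w mm. w · w√2 = 0.78 m² = 780,000 mm², so w ≈ 742.7 mm and w√2 ≈ 1050.3 mm → Q0 = 743 × 1050 mm.
Q1: ⌊1050/2⌋ × 743 = 525 × 743 mm
Q2: ⌊743/2⌋ × 525 = 371 × 525 mm
Q3: ⌊525/2⌋ × 371 = 262 × 371 mm
Q4: ⌊371/2⌋ × 262 = 185 × 262 mm
Q5: ⌊262/2⌋ × 185 = 131 × 185 mm

131 × 185 mm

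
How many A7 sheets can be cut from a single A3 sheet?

Each ISO step halves the sheet: 1 × A3 → 2 × A4 → 4 × A5 → 8 × A6 → …
From A3 to A7 is 4 halving steps: 2^4 = 16.

16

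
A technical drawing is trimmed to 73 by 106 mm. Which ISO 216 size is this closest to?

A7 (74 × 105 mm)

Aspect ratio 106/73 ≈ 1.452 (ISO target is √2 ≈ 1.414).
In the A-series (A0 area = 1 m²): A7 = 74 × 105 mm.
Off by 2 mm total — nearest standard size.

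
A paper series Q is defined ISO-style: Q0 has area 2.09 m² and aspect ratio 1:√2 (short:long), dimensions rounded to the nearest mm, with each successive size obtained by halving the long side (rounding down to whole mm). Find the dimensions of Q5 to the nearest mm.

214 × 304 mm

Let Q0's short side be w mm. w · w√2 = 2.09 m² = 2,090,000 mm², so w ≈ 1215.7 mm and w√2 ≈ 1719.2 mm → Q0 = 1216 × 1719 mm.
Q1: ⌊1719/2⌋ × 1216 = 859 × 1216 mm
Q2: ⌊1216/2⌋ × 859 = 608 × 859 mm
Q3: ⌊859/2⌋ × 608 = 429 × 608 mm
Q4: ⌊608/2⌋ × 429 = 304 × 429 mm
Q5: ⌊429/2⌋ × 304 = 214 × 304 mm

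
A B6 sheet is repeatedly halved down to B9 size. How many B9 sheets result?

8

Each ISO step halves the sheet: 1 × B6 → 2 × B7 → 4 × B8 → 8 × B9
From B6 to B9 is 3 halving steps: 2^3 = 8.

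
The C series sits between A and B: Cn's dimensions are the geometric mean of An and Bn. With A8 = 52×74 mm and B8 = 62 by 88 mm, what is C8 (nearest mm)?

Short side: √(52 · 62) = √3224 ≈ 56.8 → 57 mm
Long side: √(74 · 88) = √6512 ≈ 80.7 → 81 mm

57 × 81 mm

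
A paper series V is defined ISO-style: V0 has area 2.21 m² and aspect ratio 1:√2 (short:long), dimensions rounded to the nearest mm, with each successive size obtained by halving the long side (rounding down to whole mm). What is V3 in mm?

Let V0's short side be w mm. w · w√2 = 2.21 m² = 2,210,000 mm², so w ≈ 1250.1 mm and w√2 ≈ 1767.9 mm → V0 = 1250 × 1768 mm.
V1: ⌊1768/2⌋ × 1250 = 884 × 1250 mm
V2: ⌊1250/2⌋ × 884 = 625 × 884 mm
V3: ⌊884/2⌋ × 625 = 442 × 625 mm

442 × 625 mm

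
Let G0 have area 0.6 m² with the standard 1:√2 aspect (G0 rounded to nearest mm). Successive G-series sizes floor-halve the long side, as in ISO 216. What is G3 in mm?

Let G0's short side be w mm. w · w√2 = 0.6 m² = 600,000 mm², so w ≈ 651.4 mm and w√2 ≈ 921.2 mm → G0 = 651 × 921 mm.
G1: ⌊921/2⌋ × 651 = 460 × 651 mm
G2: ⌊651/2⌋ × 460 = 325 × 460 mm
G3: ⌊460/2⌋ × 325 = 230 × 325 mm

230 × 325 mm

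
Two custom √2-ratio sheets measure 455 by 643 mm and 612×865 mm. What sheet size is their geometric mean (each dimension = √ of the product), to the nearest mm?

528 × 746 mm

Short side: √(455 · 612) = √278460 ≈ 527.7 → 528 mm
Long side: √(643 · 865) = √556195 ≈ 745.8 → 746 mm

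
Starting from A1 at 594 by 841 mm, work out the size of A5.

148 × 210 mm

A2: ⌊841/2⌋ × 594 = 420 × 594 mm
A3: ⌊594/2⌋ × 420 = 297 × 420 mm
A4: ⌊420/2⌋ × 297 = 210 × 297 mm
A5: ⌊297/2⌋ × 210 = 148 × 210 mm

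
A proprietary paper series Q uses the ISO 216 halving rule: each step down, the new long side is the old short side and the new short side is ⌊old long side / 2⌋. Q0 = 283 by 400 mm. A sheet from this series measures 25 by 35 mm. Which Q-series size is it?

Q7

Q0: 283 × 400 mm
Q1: 200 × 283 mm
Q2: 141 × 200 mm
Q3: 100 × 141 mm
Q4: 70 × 100 mm
Q5: 50 × 70 mm
Q6: 35 × 50 mm
Q7: 25 × 35 mm
Q8: 17 × 25 mm
→ matches Q7.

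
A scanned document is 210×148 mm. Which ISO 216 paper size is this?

A5 (148 × 210 mm)

Aspect ratio 210/148 ≈ 1.419 — close to the ISO √2 ≈ 1.414.
In the A-series (A0 area = 1 m²): A5 = 148 × 210 mm.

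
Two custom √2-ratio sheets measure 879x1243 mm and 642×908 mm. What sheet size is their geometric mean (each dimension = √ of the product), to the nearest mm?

751 × 1062 mm

Short side: √(879 · 642) = √564318 ≈ 751.2 → 751 mm
Long side: √(1243 · 908) = √1128644 ≈ 1062.4 → 1062 mm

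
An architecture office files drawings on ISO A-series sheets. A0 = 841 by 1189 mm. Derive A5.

148 × 210 mm

A1: ⌊1189/2⌋ × 841 = 594 × 841 mm
A2: ⌊841/2⌋ × 594 = 420 × 594 mm
A3: ⌊594/2⌋ × 420 = 297 × 420 mm
A4: ⌊420/2⌋ × 297 = 210 × 297 mm
A5: ⌊297/2⌋ × 210 = 148 × 210 mm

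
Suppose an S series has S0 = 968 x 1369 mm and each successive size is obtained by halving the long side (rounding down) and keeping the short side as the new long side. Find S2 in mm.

S1: ⌊1369/2⌋ × 968 = 684 × 968 mm
S2: ⌊968/2⌋ × 684 = 484 × 684 mm

484 × 684 mm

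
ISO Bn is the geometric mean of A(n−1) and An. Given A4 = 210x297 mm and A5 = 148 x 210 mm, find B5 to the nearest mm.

176 × 250 mm

Short side: √(210 · 148) = √31080 ≈ 176.3 → 176 mm
Long side: √(297 · 210) = √62370 ≈ 249.7 → 250 mm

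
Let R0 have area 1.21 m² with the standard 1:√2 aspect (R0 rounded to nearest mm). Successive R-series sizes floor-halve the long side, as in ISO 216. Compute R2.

Let R0's short side be w mm. w · w√2 = 1.21 m² = 1,210,000 mm², so w ≈ 925.0 mm and w√2 ≈ 1308.1 mm → R0 = 925 × 1308 mm.
R1: ⌊1308/2⌋ × 925 = 654 × 925 mm
R2: ⌊925/2⌋ × 654 = 462 × 654 mm

462 × 654 mm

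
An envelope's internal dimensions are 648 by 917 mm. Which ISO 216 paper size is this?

Aspect ratio 917/648 ≈ 1.415 — close to the ISO √2 ≈ 1.414.
In the C-series (envelope sizes, between A and B): C1 = 648 × 917 mm.

C1 (648 × 917 mm)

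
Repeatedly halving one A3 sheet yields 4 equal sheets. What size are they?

4 = 2^2, so 2 halving steps.
A3 → A4 → … → A5 after 2 steps.

A5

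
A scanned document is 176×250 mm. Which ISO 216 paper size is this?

Aspect ratio 250/176 ≈ 1.420 — close to the ISO √2 ≈ 1.414.
In the B-series (B0 = 1000 × 1414 mm): B5 = 176 × 250 mm.

B5 (176 × 250 mm)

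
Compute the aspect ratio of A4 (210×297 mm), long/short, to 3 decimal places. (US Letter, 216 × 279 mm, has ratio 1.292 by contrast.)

297 / 210 = 1.414
Matches √2 ≈ 1.414 — the ISO 216 defining ratio.

1.414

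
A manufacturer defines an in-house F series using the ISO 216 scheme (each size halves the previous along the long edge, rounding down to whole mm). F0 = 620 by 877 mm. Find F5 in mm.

F1: ⌊877/2⌋ × 620 = 438 × 620 mm
F2: ⌊620/2⌋ × 438 = 310 × 438 mm
F3: ⌊438/2⌋ × 310 = 219 × 310 mm
F4: ⌊310/2⌋ × 219 = 155 × 219 mm
F5: ⌊219/2⌋ × 155 = 109 × 155 mm

109 × 155 mm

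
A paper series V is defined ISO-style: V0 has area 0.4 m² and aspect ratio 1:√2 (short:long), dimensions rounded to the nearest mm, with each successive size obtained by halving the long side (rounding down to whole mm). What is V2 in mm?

266 × 376 mm

Let V0's short side be w mm. w · w√2 = 0.4 m² = 400,000 mm², so w ≈ 531.8 mm and w√2 ≈ 752.1 mm → V0 = 532 × 752 mm.
V1: ⌊752/2⌋ × 532 = 376 × 532 mm
V2: ⌊532/2⌋ × 376 = 266 × 376 mm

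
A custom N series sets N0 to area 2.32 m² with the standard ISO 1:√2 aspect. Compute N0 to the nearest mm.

1281 × 1811 mm

Let the short side be w mm. Then w · w√2 = 2.32 m² = 2,320,000 mm².
w² = 2,320,000/√2, so w ≈ 1280.8 mm; long side = w√2 ≈ 1811.3 mm.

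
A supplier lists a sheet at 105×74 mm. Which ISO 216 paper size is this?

A7 (74 × 105 mm)

Aspect ratio 105/74 ≈ 1.419 — close to the ISO √2 ≈ 1.414.
In the A-series (A0 area = 1 m²): A7 = 74 × 105 mm.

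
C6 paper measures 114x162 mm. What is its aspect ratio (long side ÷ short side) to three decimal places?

1.421

162 / 114 = 1.421
ISO 216 targets √2 ≈ 1.414; the +0.007 deviation is from mm rounding.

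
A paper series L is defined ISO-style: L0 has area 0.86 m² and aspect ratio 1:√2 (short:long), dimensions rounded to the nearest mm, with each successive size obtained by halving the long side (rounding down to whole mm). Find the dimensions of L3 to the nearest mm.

275 × 390 mm

Let L0's short side be w mm. w · w√2 = 0.86 m² = 860,000 mm², so w ≈ 779.8 mm and w√2 ≈ 1102.8 mm → L0 = 780 × 1103 mm.
L1: ⌊1103/2⌋ × 780 = 551 × 780 mm
L2: ⌊780/2⌋ × 551 = 390 × 551 mm
L3: ⌊551/2⌋ × 390 = 275 × 390 mm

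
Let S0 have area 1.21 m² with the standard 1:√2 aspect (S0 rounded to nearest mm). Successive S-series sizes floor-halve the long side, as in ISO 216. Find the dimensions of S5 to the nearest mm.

163 × 231 mm

Let S0's short side be w mm. w · w√2 = 1.21 m² = 1,210,000 mm², so w ≈ 925.0 mm and w√2 ≈ 1308.1 mm → S0 = 925 × 1308 mm.
S1: ⌊1308/2⌋ × 925 = 654 × 925 mm
S2: ⌊925/2⌋ × 654 = 462 × 654 mm
S3: ⌊654/2⌋ × 462 = 327 × 462 mm
S4: ⌊462/2⌋ × 327 = 231 × 327 mm
S5: ⌊327/2⌋ × 231 = 163 × 231 mm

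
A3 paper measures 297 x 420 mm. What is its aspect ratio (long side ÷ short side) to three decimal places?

420 / 297 = 1.414
Matches √2 ≈ 1.414 — the ISO 216 defining ratio.

1.414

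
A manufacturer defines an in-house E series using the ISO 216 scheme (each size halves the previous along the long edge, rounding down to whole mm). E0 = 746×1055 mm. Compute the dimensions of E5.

131 × 186 mm

E1 = 527 × 746 mm (from E0 by 1 halving).
E2: ⌊746/2⌋ × 527 = 373 × 527 mm
E3: ⌊527/2⌋ × 373 = 263 × 373 mm
E4: ⌊373/2⌋ × 263 = 186 × 263 mm
E5: ⌊263/2⌋ × 186 = 131 × 186 mm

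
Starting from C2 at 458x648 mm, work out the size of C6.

C3: ⌊648/2⌋ × 458 = 324 × 458 mm
C4: ⌊458/2⌋ × 324 = 229 × 324 mm
C5: ⌊324/2⌋ × 229 = 162 × 229 mm
C6: ⌊229/2⌋ × 162 = 114 × 162 mm

114 × 162 mm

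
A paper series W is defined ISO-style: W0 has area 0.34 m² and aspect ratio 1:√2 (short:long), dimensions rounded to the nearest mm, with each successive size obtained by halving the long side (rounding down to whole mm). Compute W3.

173 × 245 mm

Let W0's short side be w mm. w · w√2 = 0.34 m² = 340,000 mm², so w ≈ 490.3 mm and w√2 ≈ 693.4 mm → W0 = 490 × 693 mm.
W1: ⌊693/2⌋ × 490 = 346 × 490 mm
W2: ⌊490/2⌋ × 346 = 245 × 346 mm
W3: ⌊346/2⌋ × 245 = 173 × 245 mm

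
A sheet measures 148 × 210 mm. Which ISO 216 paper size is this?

A5 (148 × 210 mm)

Aspect ratio 210/148 ≈ 1.419 — close to the ISO √2 ≈ 1.414.
In the A-series (A0 area = 1 m²): A5 = 148 × 210 mm.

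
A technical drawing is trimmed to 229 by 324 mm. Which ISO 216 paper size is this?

C4 (229 × 324 mm)

Aspect ratio 324/229 ≈ 1.415 — close to the ISO √2 ≈ 1.414.
In the C-series (envelope sizes, between A and B): C4 = 229 × 324 mm.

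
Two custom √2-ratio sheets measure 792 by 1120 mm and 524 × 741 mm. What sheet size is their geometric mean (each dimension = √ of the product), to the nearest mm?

644 × 911 mm

Short side: √(792 · 524) = √415008 ≈ 644.2 → 644 mm
Long side: √(1120 · 741) = √829920 ≈ 911.0 → 911 mm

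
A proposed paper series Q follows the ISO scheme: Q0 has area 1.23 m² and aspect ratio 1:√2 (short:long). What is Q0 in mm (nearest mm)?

933 × 1319 mm

Let the short side be w mm. Then w · w√2 = 1.23 m² = 1,230,000 mm².
w² = 1,230,000/√2, so w ≈ 932.6 mm; long side = w√2 ≈ 1318.9 mm.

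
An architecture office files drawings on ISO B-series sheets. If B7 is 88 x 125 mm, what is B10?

B8: ⌊125/2⌋ × 88 = 62 × 88 mm
B9: ⌊88/2⌋ × 62 = 44 × 62 mm
B10: ⌊62/2⌋ × 44 = 31 × 44 mm

31 × 44 mm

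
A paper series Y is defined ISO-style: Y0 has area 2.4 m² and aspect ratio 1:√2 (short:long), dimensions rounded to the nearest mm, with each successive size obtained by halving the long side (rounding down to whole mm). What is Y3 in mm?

Let Y0's short side be w mm. w · w√2 = 2.4 m² = 2,400,000 mm², so w ≈ 1302.7 mm and w√2 ≈ 1842.3 mm → Y0 = 1303 × 1842 mm.
Y1: ⌊1842/2⌋ × 1303 = 921 × 1303 mm
Y2: ⌊1303/2⌋ × 921 = 651 × 921 mm
Y3: ⌊921/2⌋ × 651 = 460 × 651 mm

460 × 651 mm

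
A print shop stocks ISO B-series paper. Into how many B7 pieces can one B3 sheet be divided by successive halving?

16

Each ISO step halves the sheet: 1 × B3 → 2 × B4 → 4 × B5 → 8 × B6 → …
From B3 to B7 is 4 halving steps: 2^4 = 16.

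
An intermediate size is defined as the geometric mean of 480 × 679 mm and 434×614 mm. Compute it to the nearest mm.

Short side: √(480 · 434) = √208320 ≈ 456.4 → 456 mm
Long side: √(679 · 614) = √416906 ≈ 645.7 → 646 mm

456 × 646 mm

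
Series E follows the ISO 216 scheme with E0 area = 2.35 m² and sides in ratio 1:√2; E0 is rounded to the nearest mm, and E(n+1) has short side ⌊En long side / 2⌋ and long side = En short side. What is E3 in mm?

455 × 644 mm

Let E0's short side be w mm. w · w√2 = 2.35 m² = 2,350,000 mm², so w ≈ 1289.1 mm and w√2 ≈ 1823.0 mm → E0 = 1289 × 1823 mm.
E1: ⌊1823/2⌋ × 1289 = 911 × 1289 mm
E2: ⌊1289/2⌋ × 911 = 644 × 911 mm
E3: ⌊911/2⌋ × 644 = 455 × 644 mm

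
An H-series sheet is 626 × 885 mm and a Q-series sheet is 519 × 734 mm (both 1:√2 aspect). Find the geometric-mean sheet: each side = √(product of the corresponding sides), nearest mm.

Short side: √(626 · 519) = √324894 ≈ 570.0 → 570 mm
Long side: √(885 · 734) = √649590 ≈ 806.0 → 806 mm

570 × 806 mm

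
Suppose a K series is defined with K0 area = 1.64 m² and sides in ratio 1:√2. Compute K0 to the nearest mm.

1077 × 1523 mm

Let the short side be w mm. Then w · w√2 = 1.64 m² = 1,640,000 mm².
w² = 1,640,000/√2, so w ≈ 1076.9 mm; long side = w√2 ≈ 1522.9 mm.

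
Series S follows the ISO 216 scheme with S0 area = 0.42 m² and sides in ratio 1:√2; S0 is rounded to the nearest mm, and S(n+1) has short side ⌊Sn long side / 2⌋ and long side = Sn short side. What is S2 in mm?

272 × 385 mm

Let S0's short side be w mm. w · w√2 = 0.42 m² = 420,000 mm², so w ≈ 545.0 mm and w√2 ≈ 770.7 mm → S0 = 545 × 771 mm.
S1: ⌊771/2⌋ × 545 = 385 × 545 mm
S2: ⌊545/2⌋ × 385 = 272 × 385 mm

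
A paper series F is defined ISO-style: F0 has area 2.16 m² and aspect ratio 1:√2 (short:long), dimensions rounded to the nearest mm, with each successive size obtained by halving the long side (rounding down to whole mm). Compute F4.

309 × 437 mm

Let F0's short side be w mm. w · w√2 = 2.16 m² = 2,160,000 mm², so w ≈ 1235.9 mm and w√2 ≈ 1747.8 mm → F0 = 1236 × 1748 mm.
F1: ⌊1748/2⌋ × 1236 = 874 × 1236 mm
F2: ⌊1236/2⌋ × 874 = 618 × 874 mm
F3: ⌊874/2⌋ × 618 = 437 × 618 mm
F4: ⌊618/2⌋ × 437 = 309 × 437 mm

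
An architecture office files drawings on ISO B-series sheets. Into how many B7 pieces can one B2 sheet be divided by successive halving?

32

B2 = 500 × 707 mm; B7 = 88 × 125 mm.
Each halving step doubles the count; 5 steps from B2 to B7.
2^5 = 32.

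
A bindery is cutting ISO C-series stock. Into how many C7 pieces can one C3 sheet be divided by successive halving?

Each ISO step halves the sheet: 1 × C3 → 2 × C4 → 4 × C5 → 8 × C6 → …
From C3 to C7 is 4 halving steps: 2^4 = 16.

16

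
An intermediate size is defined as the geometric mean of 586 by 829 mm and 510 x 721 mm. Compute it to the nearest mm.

Short side: √(586 · 510) = √298860 ≈ 546.7 → 547 mm
Long side: √(829 · 721) = √597709 ≈ 773.1 → 773 mm

547 × 773 mm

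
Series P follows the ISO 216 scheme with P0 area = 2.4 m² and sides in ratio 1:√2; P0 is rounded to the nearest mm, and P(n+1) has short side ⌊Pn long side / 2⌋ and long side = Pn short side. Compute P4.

Let P0's short side be w mm. w · w√2 = 2.4 m² = 2,400,000 mm², so w ≈ 1302.7 mm and w√2 ≈ 1842.3 mm → P0 = 1303 × 1842 mm.
P1: ⌊1842/2⌋ × 1303 = 921 × 1303 mm
P2: ⌊1303/2⌋ × 921 = 651 × 921 mm
P3: ⌊921/2⌋ × 651 = 460 × 651 mm
P4: ⌊651/2⌋ × 460 = 325 × 460 mm

325 × 460 mm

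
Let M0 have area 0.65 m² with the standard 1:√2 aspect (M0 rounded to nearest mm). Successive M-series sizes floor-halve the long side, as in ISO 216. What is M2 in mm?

339 × 479 mm

Let M0's short side be w mm. w · w√2 = 0.65 m² = 650,000 mm², so w ≈ 678.0 mm and w√2 ≈ 958.8 mm → M0 = 678 × 959 mm.
M1: ⌊959/2⌋ × 678 = 479 × 678 mm
M2: ⌊678/2⌋ × 479 = 339 × 479 mm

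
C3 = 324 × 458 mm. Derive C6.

114 × 162 mm

C4: ⌊458/2⌋ × 324 = 229 × 324 mm
C5: ⌊324/2⌋ × 229 = 162 × 229 mm
C6: ⌊229/2⌋ × 162 = 114 × 162 mm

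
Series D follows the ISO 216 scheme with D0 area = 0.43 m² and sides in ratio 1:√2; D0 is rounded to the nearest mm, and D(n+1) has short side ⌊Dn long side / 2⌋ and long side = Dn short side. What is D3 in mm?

Let D0's short side be w mm. w · w√2 = 0.43 m² = 430,000 mm², so w ≈ 551.4 mm and w√2 ≈ 779.8 mm → D0 = 551 × 780 mm.
D1: ⌊780/2⌋ × 551 = 390 × 551 mm
D2: ⌊551/2⌋ × 390 = 275 × 390 mm
D3: ⌊390/2⌋ × 275 = 195 × 275 mm

195 × 275 mm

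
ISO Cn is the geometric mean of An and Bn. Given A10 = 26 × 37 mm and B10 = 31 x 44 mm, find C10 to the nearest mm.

Short side: √(26 · 31) = √806 ≈ 28.4 → 28 mm
Long side: √(37 · 44) = √1628 ≈ 40.3 → 40 mm

28 × 40 mm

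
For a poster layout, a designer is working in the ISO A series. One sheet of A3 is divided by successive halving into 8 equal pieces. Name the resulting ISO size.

A6

8 = 2^3, so 3 halving steps.
A3 → A4 → … → A6 after 3 steps.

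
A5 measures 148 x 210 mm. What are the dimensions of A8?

A6: ⌊210/2⌋ × 148 = 105 × 148 mm
A7: ⌊148/2⌋ × 105 = 74 × 105 mm
A8: ⌊105/2⌋ × 74 = 52 × 74 mm

52 × 74 mm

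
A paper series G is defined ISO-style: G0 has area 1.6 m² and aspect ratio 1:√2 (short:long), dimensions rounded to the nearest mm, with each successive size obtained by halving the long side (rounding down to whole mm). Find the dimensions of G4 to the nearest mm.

266 × 376 mm

Let G0's short side be w mm. w · w√2 = 1.6 m² = 1,600,000 mm², so w ≈ 1063.7 mm and w√2 ≈ 1504.2 mm → G0 = 1064 × 1504 mm.
G1: ⌊1504/2⌋ × 1064 = 752 × 1064 mm
G2: ⌊1064/2⌋ × 752 = 532 × 752 mm
G3: ⌊752/2⌋ × 532 = 376 × 532 mm
G4: ⌊532/2⌋ × 376 = 266 × 376 mm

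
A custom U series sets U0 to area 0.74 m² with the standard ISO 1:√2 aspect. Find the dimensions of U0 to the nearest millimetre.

Let the short side be w mm. Then w · w√2 = 0.74 m² = 740,000 mm².
w² = 740,000/√2, so w ≈ 723.4 mm; long side = w√2 ≈ 1023.0 mm.

723 × 1023 mm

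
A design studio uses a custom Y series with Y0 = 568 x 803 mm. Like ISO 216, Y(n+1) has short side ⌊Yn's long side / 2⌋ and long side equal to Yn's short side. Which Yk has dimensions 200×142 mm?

Y0: 568 × 803 mm
Y1: 401 × 568 mm
Y2: 284 × 401 mm
Y3: 200 × 284 mm
Y4: 142 × 200 mm
Y5: 100 × 142 mm
→ matches Y4.

Y4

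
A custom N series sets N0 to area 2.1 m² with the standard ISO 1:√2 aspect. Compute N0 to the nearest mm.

1219 × 1723 mm

Let the short side be w mm. Then w · w√2 = 2.1 m² = 2,100,000 mm².
w² = 2,100,000/√2, so w ≈ 1218.6 mm; long side = w√2 ≈ 1723.3 mm.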